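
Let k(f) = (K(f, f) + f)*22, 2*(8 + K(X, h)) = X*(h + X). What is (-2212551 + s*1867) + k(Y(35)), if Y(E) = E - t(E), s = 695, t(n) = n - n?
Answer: -887442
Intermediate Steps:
K(X, h) = -8 + X*(X + h)/2 (K(X, h) = -8 + (X*(h + X))/2 = -8 + (X*(X + h))/2 = -8 + X*(X + h)/2)
t(n) = 0
Y(E) = E (Y(E) = E - 1*0 = E + 0 = E)
k(f) = -176 + 22*f + 22*f**2 (k(f) = ((-8 + f**2/2 + f*f/2) + f)*22 = ((-8 + f**2/2 + f**2/2) + f)*22 = ((-8 + f**2) + f)*22 = (-8 + f + f**2)*22 = -176 + 22*f + 22*f**2)
(-2212551 + s*1867) + k(Y(35)) = (-2212551 + 695*1867) + (-176 + 22*35 + 22*35**2) = (-2212551 + 1297565) + (-176 + 770 + 22*1225) = -914986 + (-176 + 770 + 26950) = -914986 + 27544 = -887442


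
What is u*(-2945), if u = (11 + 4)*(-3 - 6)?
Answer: 397575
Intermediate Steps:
u = -135 (u = 15*(-9) = -135)
u*(-2945) = -135*(-2945) = 397575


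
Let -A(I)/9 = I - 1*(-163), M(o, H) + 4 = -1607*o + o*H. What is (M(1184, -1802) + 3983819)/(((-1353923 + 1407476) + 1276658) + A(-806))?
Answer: -52441/1335998 ≈ -0.039252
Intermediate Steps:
M(o, H) = -4 - 1607*o + H*o (M(o, H) = -4 + (-1607*o + o*H) = -4 + (-1607*o + H*o) = -4 - 1607*o + H*o)
A(I) = -1467 - 9*I (A(I) = -9*(I - 1*(-163)) = -9*(I + 163) = -9*(163 + I) = -1467 - 9*I)
(M(1184, -1802) + 3983819)/(((-1353923 + 1407476) + 1276658) + A(-806)) = ((-4 - 1607*1184 - 1802*1184) + 3983819)/(((-1353923 + 1407476) + 1276658) + (-1467 - 9*(-806))) = ((-4 - 1902688 - 2133568) + 3983819)/((53553 + 1276658) + (-1467 + 7254)) = (-4036260 + 3983819)/(1330211 + 5787) = -52441/1335998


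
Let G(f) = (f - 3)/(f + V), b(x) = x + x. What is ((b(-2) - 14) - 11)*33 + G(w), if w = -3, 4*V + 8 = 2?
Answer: -2867/3 ≈ -955.67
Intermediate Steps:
V = -3/2 (V = -2 + (¼)*2 = -2 + ½ = -3/2 ≈ -1.5000)
b(x) = 2*x
G(f) = (-3 + f)/(-3/2 + f) (G(f) = (f - 3)/(f - 3/2) = (-3 + f)/(-3/2 + f))
((b(-2) - 14) - 11)*33 + G(w) = ((2*(-2) - 14) - 11)*33 + 2*(-3 - 3)/(-3 + 2*(-3)) = ((-4 - 14) - 11)*33 + 2*(-6)/(-3 - 6) = (-18 - 11)*33 + 2*(-6)/(-9) = -29*33 + 2*(-⅑)*(-6) = -957 + 4/3 = -2867/3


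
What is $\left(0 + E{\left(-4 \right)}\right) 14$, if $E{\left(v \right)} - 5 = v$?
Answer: $14$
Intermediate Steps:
$E{\left(v \right)} = 5 + v$
$\left(0 + E{\left(-4 \right)}\right) 14 = \left(0 + \left(5 - 4\right)\right) 14 = \left(0 + 1\right) 14 = 1 \cdot 14 = 14$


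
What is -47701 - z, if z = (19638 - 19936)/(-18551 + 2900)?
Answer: -746568649/15651 ≈ -47701.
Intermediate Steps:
z = 298/15651 (z = -298/(-15651) = -298*(-1/15651) = 298/15651 ≈ 0.019040)
-47701 - z = -47701 - 1*298/15651 = -47701 - 298/15651 = -746568649/15651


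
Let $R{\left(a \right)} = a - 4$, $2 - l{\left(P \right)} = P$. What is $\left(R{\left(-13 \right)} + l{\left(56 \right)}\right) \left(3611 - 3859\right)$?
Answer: $17608$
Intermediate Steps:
$l{\left(P \right)} = 2 - P$
$R{\left(a \right)} = -4 + a$
$\left(R{\left(-13 \right)} + l{\left(56 \right)}\right) \left(3611 - 3859\right) = \left(\left(-4 - 13\right) + \left(2 - 56\right)\right) \left(3611 - 3859\right) = \left(-17 + \left(2 - 56\right)\right) \left(-248\right) = \left(-17 - 54\right) \left(-248\right) = \left(-71\right) \left(-248\right) = 17608$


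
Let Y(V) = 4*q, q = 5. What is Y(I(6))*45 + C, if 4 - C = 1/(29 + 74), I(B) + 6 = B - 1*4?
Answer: 93111/103 ≈ 903.99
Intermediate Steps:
I(B) = -10 + B (I(B) = -6 + (B - 1*4) = -6 + (B - 4) = -6 + (-4 + B) = -10 + B)
C = 411/103 (C = 4 - 1/(29 + 74) = 4 - 1/103 = 411/103 ≈ 3.9903)
Y(V) = 20 (Y(V) = 4*5 = 20)
Y(I(6))*45 + C = 20*45 + 411/103 = 900 + 411/103 = 93111/103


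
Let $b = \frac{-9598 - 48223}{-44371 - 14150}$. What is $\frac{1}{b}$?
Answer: $\frac{58521}{57821} \approx 1.0121$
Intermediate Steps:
$b = \frac{57821}{58521}$ ($b = - \frac{57821}{-58521} = \left(-57821\right) \left(- \frac{1}{58521}\right) = \frac{57821}{58521} \approx 0.98804$)
$\frac{1}{b} = \frac{1}{\frac{57821}{58521}} = \frac{58521}{57821}$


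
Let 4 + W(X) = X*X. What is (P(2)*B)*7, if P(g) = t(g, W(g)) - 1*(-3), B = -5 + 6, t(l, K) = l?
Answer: 35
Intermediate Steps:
W(X) = -4 + X² (W(X) = -4 + X*X = -4 + X²)
B = 1
P(g) = 3 + g (P(g) = g - 1*(-3) = g + 3 = 3 + g)
(P(2)*B)*7 = ((3 + 2)*1)*7 = (5*1)*7 = 5*7 = 35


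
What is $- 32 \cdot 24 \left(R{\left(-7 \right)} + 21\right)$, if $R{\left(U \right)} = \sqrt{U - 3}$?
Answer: $-16128 - 768 i \sqrt{10} \approx -16128.0 - 2428.6 i$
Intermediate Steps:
$R{\left(U \right)} = \sqrt{-3 + U}$
$- 32 \cdot 24 \left(R{\left(-7 \right)} + 21\right) = - 32 \cdot 24 \left(\sqrt{-3 - 7} + 21\right) = - 32 \cdot 24 \left(\sqrt{-10} + 21\right) = - 32 \cdot 24 \left(i \sqrt{10} + 21\right) = - 32 \cdot 24 \left(21 + i \sqrt{10}\right) = - 32 \left(504 + 24 i \sqrt{10}\right) = -16128 - 768 i \sqrt{10}$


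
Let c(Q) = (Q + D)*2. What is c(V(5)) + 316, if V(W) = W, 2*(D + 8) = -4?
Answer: 306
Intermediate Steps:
D = -10 (D = -8 + (½)*(-4) = -8 - 2 = -10)
c(Q) = -20 + 2*Q (c(Q) = (Q - 10)*2 = (-10 + Q)*2 = -20 + 2*Q)
c(V(5)) + 316 = (-20 + 2*5) + 316 = (-20 + 10) + 316 = -10 + 316 = 306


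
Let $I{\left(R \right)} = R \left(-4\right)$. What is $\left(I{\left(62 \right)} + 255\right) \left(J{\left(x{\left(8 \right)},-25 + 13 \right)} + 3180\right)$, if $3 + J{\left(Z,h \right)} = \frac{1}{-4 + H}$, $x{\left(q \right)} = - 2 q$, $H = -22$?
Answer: $\frac{578207}{26} \approx 22239.0$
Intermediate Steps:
$J{\left(Z,h \right)} = - \frac{79}{26}$ ($J{\left(Z,h \right)} = -3 + \frac{1}{-4 - 22} = -3 + \frac{1}{-26} = -3 - \frac{1}{26} = - \frac{79}{26}$)
$I{\left(R \right)} = - 4 R$
$\left(I{\left(62 \right)} + 255\right) \left(J{\left(x{\left(8 \right)},-25 + 13 \right)} + 3180\right) = \left(\left(-4\right) 62 + 255\right) \left(- \frac{79}{26} + 3180\right) = \left(-248 + 255\right) \frac{82601}{26} = 7 \cdot \frac{82601}{26} = \frac{578207}{26}$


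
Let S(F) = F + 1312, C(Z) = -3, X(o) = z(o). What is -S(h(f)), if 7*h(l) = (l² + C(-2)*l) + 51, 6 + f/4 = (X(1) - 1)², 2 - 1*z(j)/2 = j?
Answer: -1385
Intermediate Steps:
z(j) = 4 - 2*j
X(o) = 4 - 2*o
f = -20 (f = -24 + 4*((4 - 2*1) - 1)² = -24 + 4*((4 - 2) - 1)² = -24 + 4*(2 - 1)² = -24 + 4*1² = -24 + 4*1 = -24 + 4 = -20)
h(l) = 51/7 - 3*l/7 + l²/7 (h(l) = ((l² - 3*l) + 51)/7 = (51 + l² - 3*l)/7 = 51/7 - 3*l/7 + l²/7)
S(F) = 1312 + F
-S(h(f)) = -(1312 + (51/7 - 3/7*(-20) + (⅐)*(-20)²)) = -(1312 + (51/7 + 60/7 + (⅐)*400)) = -(1312 + (51/7 + 60/7 + 400/7)) = -(1312 + 73) = -1*1385 = -1385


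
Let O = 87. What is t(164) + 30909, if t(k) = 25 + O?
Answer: 31021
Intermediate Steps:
t(k) = 112 (t(k) = 25 + 87 = 112)
t(164) + 30909 = 112 + 30909 = 31021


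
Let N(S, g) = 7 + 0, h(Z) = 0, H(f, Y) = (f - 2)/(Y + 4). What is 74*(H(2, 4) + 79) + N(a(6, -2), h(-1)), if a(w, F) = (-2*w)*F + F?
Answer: 5853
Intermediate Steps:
H(f, Y) = (-2 + f)/(4 + Y)
a(w, F) = F - 2*F*w (a(w, F) = -2*F*w + F = F - 2*F*w)
N(S, g) = 7
74*(H(2, 4) + 79) + N(a(6, -2), h(-1)) = 74*((-2 + 2)/(4 + 4) + 79) + 7 = 74*(0/8 + 79) + 7 = 74*((1/8)*0 + 79) + 7 = 74*(0 + 79) + 7 = 74*79 + 7 = 5846 + 7 = 5853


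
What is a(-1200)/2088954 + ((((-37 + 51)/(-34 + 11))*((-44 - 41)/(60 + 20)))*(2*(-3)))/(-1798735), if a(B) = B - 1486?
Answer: -221871623371/172843834966740 ≈ -0.0012837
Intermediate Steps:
a(B) = -1486 + B
a(-1200)/2088954 + ((((-37 + 51)/(-34 + 11))*((-44 - 41)/(60 + 20)))*(2*(-3)))/(-1798735) = (-1486 - 1200)/2088954 + ((((-37 + 51)/(-34 + 11))*((-44 - 41)/(60 + 20)))*(2*(-3)))/(-1798735) = -2686*1/2088954 + (((14/(-23))*(-85/80))*(-6))*(-1/1798735) = -1343/1044477 + (((14*(-1/23))*(-85*1/80))*(-6))*(-1/1798735) = -1343/1044477 + (-14/23*(-17/16)*(-6))*(-1/1798735) = -1343/1044477 + ((119/184)*(-6))*(-1/1798735) = -1343/1044477 - 357/92*(-1/1798735) = -1343/1044477 + 357/165483620 = -221871623371/172843834966740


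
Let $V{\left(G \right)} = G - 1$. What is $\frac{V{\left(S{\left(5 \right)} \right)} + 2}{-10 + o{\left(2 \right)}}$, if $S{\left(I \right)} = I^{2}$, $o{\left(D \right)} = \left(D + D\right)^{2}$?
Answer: $\frac{13}{3} \approx 4.3333$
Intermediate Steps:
$o{\left(D \right)} = 4 D^{2}$ ($o{\left(D \right)} = \left(2 D\right)^{2} = 4 D^{2}$)
$V{\left(G \right)} = -1 + G$
$\frac{V{\left(S{\left(5 \right)} \right)} + 2}{-10 + o{\left(2 \right)}} = \frac{\left(-1 + 5^{2}\right) + 2}{-10 + 4 \cdot 2^{2}} = \frac{\left(-1 + 25\right) + 2}{-10 + 4 \cdot 4} = \frac{24 + 2}{-10 + 16} = \frac{26}{6} = 26 \cdot \frac{1}{6} = \frac{13}{3}$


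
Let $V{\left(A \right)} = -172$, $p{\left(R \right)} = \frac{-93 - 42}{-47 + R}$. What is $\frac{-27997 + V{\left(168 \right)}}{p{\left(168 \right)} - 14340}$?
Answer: $\frac{200497}{102075} \approx 1.9642$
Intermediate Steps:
$p{\left(R \right)} = - \frac{135}{-47 + R}$
$\frac{-27997 + V{\left(168 \right)}}{p{\left(168 \right)} - 14340} = \frac{-27997 - 172}{- \frac{135}{-47 + 168} - 14340} = - \frac{28169}{- \frac{135}{121} - 14340} = - \frac{28169}{- \frac{1735275}{121}} = \left(-28169\right) \left(- \frac{121}{1735275}\right) = \frac{200497}{102075}$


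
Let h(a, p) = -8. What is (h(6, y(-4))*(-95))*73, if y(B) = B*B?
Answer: 55480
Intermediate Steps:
y(B) = B**2
(h(6, y(-4))*(-95))*73 = -8*(-95)*73 = 760*73 = 55480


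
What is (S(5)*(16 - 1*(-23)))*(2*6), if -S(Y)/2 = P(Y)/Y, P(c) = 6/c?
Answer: -5616/25 ≈ -224.64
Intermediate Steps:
S(Y) = -12/Y**2 (S(Y) = -2*6/Y/Y = -12/Y**2)
(S(5)*(16 - 1*(-23)))*(2*6) = ((-12/5**2)*(16 - 1*(-23)))*(2*6) = ((-12*1/25)*(16 + 23))*12 = -12/25*39*12 = -468/25*12 = -5616/25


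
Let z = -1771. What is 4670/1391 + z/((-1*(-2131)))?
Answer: 7488309/2964221 ≈ 2.5262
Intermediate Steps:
4670/1391 + z/((-1*(-2131))) = 4670/1391 - 1771/((-1*(-2131))) = 4670*(1/1391) - 1771/2131 = 4670/1391 - 1771*1/2131 = 4670/1391 - 1771/2131 = 7488309/2964221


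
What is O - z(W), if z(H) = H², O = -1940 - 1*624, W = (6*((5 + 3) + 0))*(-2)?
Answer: -11780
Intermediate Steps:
W = -96 (W = (6*(8 + 0))*(-2) = (6*8)*(-2) = 48*(-2) = -96)
O = -2564 (O = -1940 - 624 = -2564)
O - z(W) = -2564 - 1*(-96)² = -2564 - 1*9216 = -2564 - 9216 = -11780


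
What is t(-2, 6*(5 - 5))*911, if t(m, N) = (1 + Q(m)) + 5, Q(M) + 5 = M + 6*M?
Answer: -11843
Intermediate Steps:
Q(M) = -5 + 7*M (Q(M) = -5 + (M + 6*M) = -5 + 7*M)
t(m, N) = 1 + 7*m (t(m, N) = (1 + (-5 + 7*m)) + 5 = (-4 + 7*m) + 5 = 1 + 7*m)
t(-2, 6*(5 - 5))*911 = (1 + 7*(-2))*911 = (1 - 14)*911 = -13*911 = -11843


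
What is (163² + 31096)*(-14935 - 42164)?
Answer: -3292613835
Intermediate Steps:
(163² + 31096)*(-14935 - 42164) = (26569 + 31096)*(-57099) = 57665*(-57099) = -3292613835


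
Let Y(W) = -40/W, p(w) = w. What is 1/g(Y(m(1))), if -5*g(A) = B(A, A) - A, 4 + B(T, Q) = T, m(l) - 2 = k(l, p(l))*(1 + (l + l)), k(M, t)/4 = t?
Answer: 5/4 ≈ 1.2500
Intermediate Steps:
k(M, t) = 4*t
m(l) = 2 + 4*l*(1 + 2*l) (m(l) = 2 + (4*l)*(1 + (l + l)) = 2 + (4*l)*(1 + 2*l) = 2 + 4*l*(1 + 2*l))
B(T, Q) = -4 + T
g(A) = ⅘ (g(A) = -((-4 + A) - A)/5 = -⅕*(-4) = ⅘)
1/g(Y(m(1))) = 1/(⅘) = 5/4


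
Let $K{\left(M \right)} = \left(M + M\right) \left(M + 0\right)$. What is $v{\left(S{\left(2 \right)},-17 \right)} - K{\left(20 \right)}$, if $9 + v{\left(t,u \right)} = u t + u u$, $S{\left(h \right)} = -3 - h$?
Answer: $-435$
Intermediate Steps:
$v{\left(t,u \right)} = -9 + u^{2} + t u$ ($v{\left(t,u \right)} = -9 + \left(u t + u u\right) = -9 + \left(t u + u^{2}\right) = -9 + \left(u^{2} + t u\right) = -9 + u^{2} + t u$)
$K{\left(M \right)} = 2 M^{2}$ ($K{\left(M \right)} = 2 M M = 2 M^{2}$)
$v{\left(S{\left(2 \right)},-17 \right)} - K{\left(20 \right)} = \left(-9 + \left(-17\right)^{2} + \left(-3 - 2\right) \left(-17\right)\right) - 2 \cdot 20^{2} = \left(-9 + 289 + \left(-3 - 2\right) \left(-17\right)\right) - 2 \cdot 400 = \left(-9 + 289 - -85\right) - 800 = \left(-9 + 289 + 85\right) - 800 = 365 - 800 = -435$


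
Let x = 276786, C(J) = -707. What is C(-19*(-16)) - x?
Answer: -277493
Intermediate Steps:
C(-19*(-16)) - x = -707 - 1*276786 = -707 - 276786 = -277493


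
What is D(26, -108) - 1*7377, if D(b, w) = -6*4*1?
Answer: -7401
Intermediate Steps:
D(b, w) = -24 (D(b, w) = -24*1 = -24)
D(26, -108) - 1*7377 = -24 - 1*7377 = -24 - 7377 = -7401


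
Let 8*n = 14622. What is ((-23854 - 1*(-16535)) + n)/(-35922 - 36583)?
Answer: 4393/58004 ≈ 0.075736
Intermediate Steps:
n = 7311/4 (n = (1/8)*14622 = 7311/4 ≈ 1827.8)
((-23854 - 1*(-16535)) + n)/(-35922 - 36583) = ((-23854 - 1*(-16535)) + 7311/4)/(-35922 - 36583) = ((-23854 + 16535) + 7311/4)/(-72505) = (-7319 + 7311/4)*(-1/72505) = -21965/4*(-1/72505) = 4393/58004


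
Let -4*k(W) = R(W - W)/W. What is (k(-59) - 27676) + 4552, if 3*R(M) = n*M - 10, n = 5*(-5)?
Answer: -8185901/354 ≈ -23124.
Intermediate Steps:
n = -25
R(M) = -10/3 - 25*M/3 (R(M) = (-25*M - 10)/3 = (-10 - 25*M)/3 = -10/3 - 25*M/3)
k(W) = 5/(6*W) (k(W) = -(-10/3 - 25*(W - W)/3)/(4*W) = -(-10/3 - 25/3*0)/(4*W) = -(-10/3 + 0)/(4*W) = -(-5)/(6*W) = 5/(6*W))
(k(-59) - 27676) + 4552 = ((⅚)/(-59) - 27676) + 4552 = ((⅚)*(-1/59) - 27676) + 4552 = (-5/354 - 27676) + 4552 = -9797309/354 + 4552 = -8185901/354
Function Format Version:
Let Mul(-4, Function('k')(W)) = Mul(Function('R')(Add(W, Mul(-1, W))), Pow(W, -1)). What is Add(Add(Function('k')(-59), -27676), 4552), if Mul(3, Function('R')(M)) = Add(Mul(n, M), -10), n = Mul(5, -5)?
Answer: Rational(-8185901, 354) ≈ -23124.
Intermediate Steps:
n = -25
Function('R')(M) = Add(Rational(-10, 3), Mul(Rational(-25, 3), M)) (Function('R')(M) = Mul(Rational(1, 3), Add(Mul(-25, M), -10)) = Mul(Rational(1, 3), Add(-10, Mul(-25, M))) = Add(Rational(-10, 3), Mul(Rational(-25, 3), M)))
Function('k')(W) = Mul(Rational(5, 6), Pow(W, -1)) (Function('k')(W) = Mul(Rational(-1, 4), Mul(Add(Rational(-10, 3), Mul(Rational(-25, 3), Add(W, Mul(-1, W)))), Pow(W, -1))) = Mul(Rational(-1, 4), Mul(Add(Rational(-10, 3), Mul(Rational(-25, 3), 0)), Pow(W, -1))) = Mul(Rational(-1, 4), Mul(Add(Rational(-10, 3), 0), Pow(W, -1))) = Mul(Rational(-1, 4), Mul(Rational(-10, 3), Pow(W, -1))) = Mul(Rational(5, 6), Pow(W, -1)))
Add(Add(Function('k')(-59), -27676), 4552) = Add(Add(Mul(Rational(5, 6), Pow(-59, -1)), -27676), 4552) = Add(Add(Mul(Rational(5, 6), Rational(-1, 59)), -27676), 4552) = Add(Add(Rational(-5, 354), -27676), 4552) = Add(Rational(-9797309, 354), 4552) = Rational(-8185901, 354)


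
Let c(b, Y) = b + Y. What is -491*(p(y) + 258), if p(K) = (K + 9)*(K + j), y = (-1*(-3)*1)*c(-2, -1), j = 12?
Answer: -126678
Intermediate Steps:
c(b, Y) = Y + b
y = -9 (y = (-1*(-3)*1)*(-1 - 2) = (3*1)*(-3) = 3*(-3) = -9)
p(K) = (9 + K)*(12 + K) (p(K) = (K + 9)*(K + 12) = (9 + K)*(12 + K))
-491*(p(y) + 258) = -491*((108 + (-9)**2 + 21*(-9)) + 258) = -491*((108 + 81 - 189) + 258) = -491*(0 + 258) = -491*258 = -126678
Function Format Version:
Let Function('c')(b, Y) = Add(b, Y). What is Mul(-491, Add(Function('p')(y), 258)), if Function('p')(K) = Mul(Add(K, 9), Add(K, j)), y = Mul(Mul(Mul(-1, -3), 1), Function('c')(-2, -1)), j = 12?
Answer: -126678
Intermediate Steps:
Function('c')(b, Y) = Add(Y, b)
y = -9 (y = Mul(Mul(Mul(-1, -3), 1), Add(-1, -2)) = Mul(Mul(3, 1), -3) = Mul(3, -3) = -9)
Function('p')(K) = Mul(Add(9, K), Add(12, K)) (Function('p')(K) = Mul(Add(K, 9), Add(K, 12)) = Mul(Add(9, K), Add(12, K)))
Mul(-491, Add(Function('p')(y), 258)) = Mul(-491, Add(Add(108, Pow(-9, 2), Mul(21, -9)), 258)) = Mul(-491, Add(Add(108, 81, -189), 258)) = Mul(-491, Add(0, 258)) = Mul(-491, 258) = -126678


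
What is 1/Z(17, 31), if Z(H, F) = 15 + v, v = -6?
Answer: 1/9 ≈ 0.11111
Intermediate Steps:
Z(H, F) = 9 (Z(H, F) = 15 - 6 = 9)
1/Z(17, 31) = 1/9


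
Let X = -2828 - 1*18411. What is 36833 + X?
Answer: 15594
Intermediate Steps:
X = -21239 (X = -2828 - 18411 = -21239)
36833 + X = 36833 - 21239 = 15594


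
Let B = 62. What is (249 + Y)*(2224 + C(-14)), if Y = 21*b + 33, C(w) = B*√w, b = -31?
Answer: -820656 - 22878*I*√14 ≈ -8.2066e+5 - 85602.0*I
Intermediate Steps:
C(w) = 62*√w
Y = -618 (Y = 21*(-31) + 33 = -651 + 33 = -618)
(249 + Y)*(2224 + C(-14)) = (249 - 618)*(2224 + 62*√(-14)) = -369*(2224 + 62*(I*√14)) = -369*(2224 + 62*I*√14) = -820656 - 22878*I*√14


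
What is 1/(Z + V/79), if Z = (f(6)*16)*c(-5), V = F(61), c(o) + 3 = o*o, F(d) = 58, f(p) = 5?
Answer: 79/139098 ≈ 0.00056794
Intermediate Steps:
c(o) = -3 + o² (c(o) = -3 + o*o = -3 + o²)
V = 58
Z = 1760 (Z = (5*16)*(-3 + (-5)²) = 80*(-3 + 25) = 80*22 = 1760)
1/(Z + V/79) = 1/(1760 + 58/79) = 1/(139098/79) = 79/139098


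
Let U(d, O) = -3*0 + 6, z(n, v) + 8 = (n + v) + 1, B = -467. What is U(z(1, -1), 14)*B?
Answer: -2802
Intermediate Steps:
z(n, v) = -7 + n + v (z(n, v) = -8 + ((n + v) + 1) = -8 + (1 + n + v) = -7 + n + v)
U(d, O) = 6 (U(d, O) = 0 + 6 = 6)
U(z(1, -1), 14)*B = 6*(-467) = -2802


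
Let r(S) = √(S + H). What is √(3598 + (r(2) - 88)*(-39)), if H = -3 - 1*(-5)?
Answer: 2*√1738 ≈ 83.379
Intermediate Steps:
H = 2 (H = -3 + 5 = 2)
r(S) = √(2 + S) (r(S) = √(S + 2) = √(2 + S))
√(3598 + (r(2) - 88)*(-39)) = √(3598 + (√(2 + 2) - 88)*(-39)) = √(3598 + (√4 - 88)*(-39)) = √(3598 + (2 - 88)*(-39)) = √(3598 - 86*(-39)) = √(3598 + 3354) = √6952 = 2*√1738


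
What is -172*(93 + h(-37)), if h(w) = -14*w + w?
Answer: -98728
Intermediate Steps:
h(w) = -13*w
-172*(93 + h(-37)) = -172*(93 - 13*(-37)) = -172*(93 + 481) = -172*574 = -98728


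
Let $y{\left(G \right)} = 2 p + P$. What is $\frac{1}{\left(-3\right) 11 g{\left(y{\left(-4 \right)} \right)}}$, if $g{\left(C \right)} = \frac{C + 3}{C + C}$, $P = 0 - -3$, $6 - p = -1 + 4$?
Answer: $- \frac{1}{22} \approx -0.045455$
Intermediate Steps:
$p = 3$ ($p = 6 - \left(-1 + 4\right) = 6 - 3 = 3$)
$P = 3$ ($P = 0 + 3 = 3$)
$y{\left(G \right)} = 9$ ($y{\left(G \right)} = 2 \cdot 3 + 3 = 6 + 3 = 9$)
$g{\left(C \right)} = \frac{3 + C}{2 C}$
$\frac{1}{\left(-3\right) 11 g{\left(y{\left(-4 \right)} \right)}} = \frac{1}{\left(-3\right) 11 \frac{3 + 9}{2 \cdot 9}} = \frac{1}{\left(-33\right) \frac{1}{2} \cdot \frac{1}{9} \cdot 12} = \frac{1}{\left(-33\right) \frac{2}{3}} = \frac{1}{-22} = - \frac{1}{22}$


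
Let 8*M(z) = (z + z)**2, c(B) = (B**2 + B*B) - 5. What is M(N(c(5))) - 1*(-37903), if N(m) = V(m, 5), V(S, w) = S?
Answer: 77831/2 ≈ 38916.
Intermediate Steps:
c(B) = -5 + 2*B**2 (c(B) = (B**2 + B**2) - 5 = 2*B**2 - 5 = -5 + 2*B**2)
N(m) = m
M(z) = z**2/2 (M(z) = (z + z)**2/8 = (2*z)**2/8 = (4*z**2)/8 = z**2/2)
M(N(c(5))) - 1*(-37903) = (-5 + 2*5**2)**2/2 - 1*(-37903) = (-5 + 2*25)**2/2 + 37903 = (-5 + 50)**2/2 + 37903 = (1/2)*45**2 + 37903 = (1/2)*2025 + 37903 = 2025/2 + 37903 = 77831/2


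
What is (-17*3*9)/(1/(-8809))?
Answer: 4043331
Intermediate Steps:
(-17*3*9)/(1/(-8809)) = (-51*9)/(-1/8809) = -459*(-8809) = 4043331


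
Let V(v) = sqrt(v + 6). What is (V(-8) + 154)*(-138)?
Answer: -21252 - 138*I*sqrt(2) ≈ -21252.0 - 195.16*I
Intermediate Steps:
V(v) = sqrt(6 + v)
(V(-8) + 154)*(-138) = (sqrt(6 - 8) + 154)*(-138) = (sqrt(-2) + 154)*(-138) = (I*sqrt(2) + 154)*(-138) = (154 + I*sqrt(2))*(-138) = -21252 - 138*I*sqrt(2)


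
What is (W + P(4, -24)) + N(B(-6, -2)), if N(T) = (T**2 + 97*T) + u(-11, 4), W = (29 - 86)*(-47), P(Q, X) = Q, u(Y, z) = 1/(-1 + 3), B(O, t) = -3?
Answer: 4803/2 ≈ 2401.5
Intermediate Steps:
u(Y, z) = 1/2
W = 2679 (W = -57*(-47) = 2679)
N(T) = 1/2 + T**2 + 97*T (N(T) = (T**2 + 97*T) + 1/2 = 1/2 + T**2 + 97*T)
(W + P(4, -24)) + N(B(-6, -2)) = (2679 + 4) + (1/2 + (-3)**2 + 97*(-3)) = 2683 + (1/2 + 9 - 291) = 2683 - 563/2 = 4803/2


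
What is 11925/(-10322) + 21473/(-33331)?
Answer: -619116481/344042582 ≈ -1.7995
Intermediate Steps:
11925/(-10322) + 21473/(-33331) = 11925*(-1/10322) + 21473*(-1/33331) = -11925/10322 - 21473/33331 = -619116481/344042582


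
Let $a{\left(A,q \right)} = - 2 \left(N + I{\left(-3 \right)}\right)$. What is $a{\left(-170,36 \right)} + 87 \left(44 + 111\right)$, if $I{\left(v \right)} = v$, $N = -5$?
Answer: $13501$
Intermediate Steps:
$a{\left(A,q \right)} = 16$ ($a{\left(A,q \right)} = - 2 \left(-5 - 3\right) = \left(-2\right) \left(-8\right) = 16$)
$a{\left(-170,36 \right)} + 87 \left(44 + 111\right) = 16 + 87 \left(44 + 111\right) = 16 + 87 \cdot 155 = 16 + 13485 = 13501$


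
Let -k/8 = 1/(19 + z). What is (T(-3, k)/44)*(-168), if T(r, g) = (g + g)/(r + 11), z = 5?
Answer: 7/22 ≈ 0.31818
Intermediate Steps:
k = -⅓ (k = -8/(19 + 5) = -8/24 = -8*1/24 = -⅓ ≈ -0.33333)
T(r, g) = 2*g/(11 + r) (T(r, g) = (2*g)/(11 + r) = 2*g/(11 + r))
(T(-3, k)/44)*(-168) = ((2*(-⅓)/(11 - 3))/44)*(-168) = ((2*(-⅓)/8)*(1/44))*(-168) = ((2*(-⅓)*(⅛))*(1/44))*(-168) = -1/12*1/44*(-168) = -1/528*(-168) = 7/22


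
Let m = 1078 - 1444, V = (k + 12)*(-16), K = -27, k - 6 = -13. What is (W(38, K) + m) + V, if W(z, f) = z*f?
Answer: -1472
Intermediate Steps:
k = -7 (k = 6 - 13 = -7)
W(z, f) = f*z
V = -80 (V = (-7 + 12)*(-16) = 5*(-16) = -80)
m = -366
(W(38, K) + m) + V = (-27*38 - 366) - 80 = (-1026 - 366) - 80 = -1392 - 80 = -1472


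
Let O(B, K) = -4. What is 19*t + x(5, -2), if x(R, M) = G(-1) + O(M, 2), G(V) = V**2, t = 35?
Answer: 662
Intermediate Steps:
x(R, M) = -3 (x(R, M) = (-1)**2 - 4 = 1 - 4 = -3)
19*t + x(5, -2) = 19*35 - 3 = 665 - 3 = 662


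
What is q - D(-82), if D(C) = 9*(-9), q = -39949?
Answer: -39868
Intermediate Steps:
D(C) = -81
q - D(-82) = -39949 - 1*(-81) = -39949 + 81 = -39868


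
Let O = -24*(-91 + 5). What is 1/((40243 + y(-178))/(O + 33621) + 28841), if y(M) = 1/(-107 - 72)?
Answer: 6387615/184232407711 ≈ 3.4672e-5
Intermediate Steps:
O = 2064 (O = -24*(-86) = 2064)
y(M) = -1/179 (y(M) = 1/(-179) = -1/179)
1/((40243 + y(-178))/(O + 33621) + 28841) = 1/((40243 - 1/179)/(2064 + 33621) + 28841) = 1/((7203496/179)/35685 + 28841) = 1/((7203496/179)*(1/35685) + 28841) = 1/(7203496/6387615 + 28841) = 1/(184232407711/6387615) = 6387615/184232407711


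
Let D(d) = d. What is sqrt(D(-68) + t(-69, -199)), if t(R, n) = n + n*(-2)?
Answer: sqrt(131) ≈ 11.446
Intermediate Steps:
t(R, n) = -n (t(R, n) = n - 2*n = -n)
sqrt(D(-68) + t(-69, -199)) = sqrt(-68 - 1*(-199)) = sqrt(-68 + 199) = sqrt(131)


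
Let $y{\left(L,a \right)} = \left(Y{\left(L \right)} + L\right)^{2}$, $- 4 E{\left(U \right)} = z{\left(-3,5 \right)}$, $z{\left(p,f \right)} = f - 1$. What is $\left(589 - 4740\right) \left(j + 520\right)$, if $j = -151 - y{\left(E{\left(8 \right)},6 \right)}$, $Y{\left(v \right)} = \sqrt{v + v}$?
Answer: $-1535870 - 8302 i \sqrt{2} \approx -1.5359 \cdot 10^{6} - 11741.0 i$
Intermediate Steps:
$z{\left(p,f \right)} = -1 + f$ ($z{\left(p,f \right)} = f - 1 = -1 + f$)
$E{\left(U \right)} = -1$ ($E{\left(U \right)} = - \frac{-1 + 5}{4} = \left(- \frac{1}{4}\right) 4 = -1$)
$Y{\left(v \right)} = \sqrt{2} \sqrt{v}$ ($Y{\left(v \right)} = \sqrt{2 v} = \sqrt{2} \sqrt{v}$)
$y{\left(L,a \right)} = \left(L + \sqrt{2} \sqrt{L}\right)^{2}$ ($y{\left(L,a \right)} = \left(\sqrt{2} \sqrt{L} + L\right)^{2} = \left(L + \sqrt{2} \sqrt{L}\right)^{2}$)
$j = -151 - \left(-1 + i \sqrt{2}\right)^{2}$ ($j = -151 - \left(-1 + \sqrt{2} \sqrt{-1}\right)^{2} = -151 - \left(-1 + \sqrt{2} i\right)^{2} = -151 - \left(-1 + i \sqrt{2}\right)^{2} \approx -150.0 + 2.8284 i$)
$\left(589 - 4740\right) \left(j + 520\right) = \left(589 - 4740\right) \left(\left(-150 + 2 i \sqrt{2}\right) + 520\right) = - 4151 \left(370 + 2 i \sqrt{2}\right) = -1535870 - 8302 i \sqrt{2}$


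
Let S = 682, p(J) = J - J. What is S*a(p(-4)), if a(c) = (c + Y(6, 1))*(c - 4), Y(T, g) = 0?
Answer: 0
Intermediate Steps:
p(J) = 0
a(c) = c*(-4 + c) (a(c) = (c + 0)*(c - 4) = c*(-4 + c))
S*a(p(-4)) = 682*(0*(-4 + 0)) = 682*(0*(-4)) = 682*0 = 0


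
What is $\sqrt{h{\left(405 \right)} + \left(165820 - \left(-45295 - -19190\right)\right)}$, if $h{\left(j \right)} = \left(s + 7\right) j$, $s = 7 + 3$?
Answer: $141 \sqrt{10} \approx 445.88$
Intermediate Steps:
$s = 10$
$h{\left(j \right)} = 17 j$ ($h{\left(j \right)} = \left(10 + 7\right) j = 17 j$)
$\sqrt{h{\left(405 \right)} + \left(165820 - \left(-45295 - -19190\right)\right)} = \sqrt{17 \cdot 405 + \left(165820 - \left(-45295 - -19190\right)\right)} = \sqrt{6885 + \left(165820 - \left(-45295 + 19190\right)\right)} = \sqrt{6885 + \left(165820 - -26105\right)} = \sqrt{6885 + \left(165820 + 26105\right)} = \sqrt{6885 + 191925} = \sqrt{198810} = 141 \sqrt{10}$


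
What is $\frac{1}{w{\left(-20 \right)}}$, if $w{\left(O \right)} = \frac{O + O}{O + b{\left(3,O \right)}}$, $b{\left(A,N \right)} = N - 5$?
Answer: $\frac{9}{8} \approx 1.125$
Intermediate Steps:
$b{\left(A,N \right)} = -5 + N$
$w{\left(O \right)} = \frac{2 O}{-5 + 2 O}$ ($w{\left(O \right)} = \frac{O + O}{O + \left(-5 + O\right)} = \frac{2 O}{-5 + 2 O}$)
$\frac{1}{w{\left(-20 \right)}} = \frac{1}{2 \left(-20\right) \frac{1}{-5 + 2 \left(-20\right)}} = \frac{1}{2 \left(-20\right) \frac{1}{-5 - 40}} = \frac{1}{2 \left(-20\right) \frac{1}{-45}} = \frac{1}{2 \left(-20\right) \left(- \frac{1}{45}\right)} = \frac{1}{\frac{8}{9}} = \frac{9}{8}$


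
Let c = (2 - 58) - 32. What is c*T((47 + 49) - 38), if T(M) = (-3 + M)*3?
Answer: -14520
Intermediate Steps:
T(M) = -9 + 3*M
c = -88 (c = -56 - 32 = -88)
c*T((47 + 49) - 38) = -88*(-9 + 3*((47 + 49) - 38)) = -88*(-9 + 3*(96 - 38)) = -88*(-9 + 3*58) = -88*(-9 + 174) = -88*165 = -14520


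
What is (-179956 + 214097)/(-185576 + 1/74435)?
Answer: -2541285335/13813349559 ≈ -0.18397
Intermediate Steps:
(-179956 + 214097)/(-185576 + 1/74435) = 34141/(-185576 + 1/74435) = 34141/(-13813349559/74435) = 34141*(-74435/13813349559) = -2541285335/13813349559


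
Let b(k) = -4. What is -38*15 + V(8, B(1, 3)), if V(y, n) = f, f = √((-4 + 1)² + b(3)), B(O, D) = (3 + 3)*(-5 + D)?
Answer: -570 + √5 ≈ -567.76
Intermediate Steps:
B(O, D) = -30 + 6*D (B(O, D) = 6*(-5 + D) = -30 + 6*D)
f = √5 (f = √((-4 + 1)² - 4) = √((-3)² - 4) = √(9 - 4) = √5 ≈ 2.2361)
V(y, n) = √5
-38*15 + V(8, B(1, 3)) = -38*15 + √5 = -570 + √5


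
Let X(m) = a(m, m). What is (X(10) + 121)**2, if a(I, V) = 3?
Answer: 15376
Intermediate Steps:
X(m) = 3
(X(10) + 121)**2 = (3 + 121)**2 = 124**2 = 15376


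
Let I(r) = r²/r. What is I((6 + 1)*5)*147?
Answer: 5145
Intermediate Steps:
I(r) = r
I((6 + 1)*5)*147 = ((6 + 1)*5)*147 = (7*5)*147 = 35*147 = 5145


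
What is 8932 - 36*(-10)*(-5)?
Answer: 7132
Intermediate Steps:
8932 - 36*(-10)*(-5) = 8932 + 360*(-5) = 8932 - 1800 = 7132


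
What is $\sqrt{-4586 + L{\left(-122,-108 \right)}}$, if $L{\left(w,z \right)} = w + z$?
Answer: $4 i \sqrt{301} \approx 69.397 i$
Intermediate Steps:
$\sqrt{-4586 + L{\left(-122,-108 \right)}} = \sqrt{-4586 - 230} = \sqrt{-4816} = 4 i \sqrt{301}$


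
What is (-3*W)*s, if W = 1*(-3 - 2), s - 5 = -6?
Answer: -15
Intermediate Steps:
s = -1 (s = 5 - 6 = -1)
W = -5 (W = 1*(-5) = -5)
(-3*W)*s = -3*(-5)*(-1) = 15*(-1) = -15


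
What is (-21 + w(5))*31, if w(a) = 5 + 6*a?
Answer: 434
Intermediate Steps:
(-21 + w(5))*31 = (-21 + (5 + 6*5))*31 = (-21 + (5 + 30))*31 = (-21 + 35)*31 = 14*31 = 434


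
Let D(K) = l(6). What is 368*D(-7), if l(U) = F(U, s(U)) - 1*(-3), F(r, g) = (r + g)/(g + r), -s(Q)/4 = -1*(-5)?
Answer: 1472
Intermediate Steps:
s(Q) = -20 (s(Q) = -(-4)*(-5) = -4*5 = -20)
F(r, g) = 1 (F(r, g) = (g + r)/(g + r) = 1)
l(U) = 4 (l(U) = 1 - 1*(-3) = 1 + 3 = 4)
D(K) = 4
368*D(-7) = 368*4 = 1472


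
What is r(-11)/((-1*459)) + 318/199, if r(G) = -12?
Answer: 49450/30447 ≈ 1.6241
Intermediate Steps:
r(-11)/((-1*459)) + 318/199 = -12/((-1*459)) + 318/199 = -12/(-459) + 318*(1/199) = -12*(-1/459) + 318/199 = 4/153 + 318/199 = 49450/30447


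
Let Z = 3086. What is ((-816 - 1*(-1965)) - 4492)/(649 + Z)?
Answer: -3343/3735 ≈ -0.89505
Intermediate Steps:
((-816 - 1*(-1965)) - 4492)/(649 + Z) = ((-816 - 1*(-1965)) - 4492)/(649 + 3086) = ((-816 + 1965) - 4492)/3735 = (1149 - 4492)*(1/3735) = -3343*1/3735 = -3343/3735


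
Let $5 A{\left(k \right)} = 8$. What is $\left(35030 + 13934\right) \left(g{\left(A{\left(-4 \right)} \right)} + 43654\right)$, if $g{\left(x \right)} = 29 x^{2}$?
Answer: $\frac{53527738584}{25} \approx 2.1411 \cdot 10^{9}$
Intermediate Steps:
$A{\left(k \right)} = \frac{8}{5}$ ($A{\left(k \right)} = \frac{1}{5} \cdot 8 = \frac{8}{5}$)
$\left(35030 + 13934\right) \left(g{\left(A{\left(-4 \right)} \right)} + 43654\right) = \left(35030 + 13934\right) \left(29 \left(\frac{8}{5}\right)^{2} + 43654\right) = 48964 \left(29 \cdot \frac{64}{25} + 43654\right) = 48964 \left(\frac{1856}{25} + 43654\right) = 48964 \cdot \frac{1093206}{25} = \frac{53527738584}{25}$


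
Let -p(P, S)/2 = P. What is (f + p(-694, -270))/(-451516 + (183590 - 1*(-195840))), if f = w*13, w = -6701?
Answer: 85725/72086 ≈ 1.1892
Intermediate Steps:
p(P, S) = -2*P
f = -87113 (f = -6701*13 = -87113)
(f + p(-694, -270))/(-451516 + (183590 - 1*(-195840))) = (-87113 - 2*(-694))/(-451516 + (183590 - 1*(-195840))) = (-87113 + 1388)/(-451516 + (183590 + 195840)) = -85725/(-451516 + 379430) = -85725/(-72086) = -85725*(-1/72086) = 85725/72086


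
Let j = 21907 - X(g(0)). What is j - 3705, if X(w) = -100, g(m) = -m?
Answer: 18302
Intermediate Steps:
j = 22007 (j = 21907 - 1*(-100) = 21907 + 100 = 22007)
j - 3705 = 22007 - 3705 = 18302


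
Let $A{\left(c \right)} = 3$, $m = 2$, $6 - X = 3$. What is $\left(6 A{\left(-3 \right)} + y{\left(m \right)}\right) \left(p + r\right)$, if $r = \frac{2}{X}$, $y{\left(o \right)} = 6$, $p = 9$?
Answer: $232$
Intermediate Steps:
$X = 3$ ($X = 6 - 3 = 3$)
$r = \frac{2}{3} \approx 0.66667$
$\left(6 A{\left(-3 \right)} + y{\left(m \right)}\right) \left(p + r\right) = \left(6 \cdot 3 + 6\right) \left(9 + \frac{2}{3}\right) = \left(18 + 6\right) \frac{29}{3} = 24 \cdot \frac{29}{3} = 232$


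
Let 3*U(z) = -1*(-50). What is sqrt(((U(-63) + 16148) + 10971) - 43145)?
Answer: 2*I*sqrt(36021)/3 ≈ 126.53*I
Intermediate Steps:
U(z) = 50/3 (U(z) = (-1*(-50))/3 = (1/3)*50 = 50/3)
sqrt(((U(-63) + 16148) + 10971) - 43145) = sqrt(((50/3 + 16148) + 10971) - 43145) = sqrt((48494/3 + 10971) - 43145) = sqrt(81407/3 - 43145) = sqrt(-48028/3) = 2*I*sqrt(36021)/3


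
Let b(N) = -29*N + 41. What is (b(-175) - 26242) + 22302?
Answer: 1176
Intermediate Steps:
b(N) = 41 - 29*N
(b(-175) - 26242) + 22302 = ((41 - 29*(-175)) - 26242) + 22302 = ((41 + 5075) - 26242) + 22302 = (5116 - 26242) + 22302 = -21126 + 22302 = 1176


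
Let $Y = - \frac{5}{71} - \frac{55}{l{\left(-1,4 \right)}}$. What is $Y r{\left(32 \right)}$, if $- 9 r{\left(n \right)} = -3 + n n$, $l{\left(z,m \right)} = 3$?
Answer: $\frac{4002320}{1917} \approx 2087.8$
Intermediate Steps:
$r{\left(n \right)} = \frac{1}{3} - \frac{n^{2}}{9}$ ($r{\left(n \right)} = - \frac{-3 + n n}{9} = - \frac{-3 + n^{2}}{9} = \frac{1}{3} - \frac{n^{2}}{9}$)
$Y = - \frac{3920}{213}$ ($Y = - \frac{5}{71} - \frac{55}{3} = - \frac{3920}{213} \approx -18.404$)
$Y r{\left(32 \right)} = - \frac{3920 \left(\frac{1}{3} - \frac{32^{2}}{9}\right)}{213} = - \frac{3920 \left(\frac{1}{3} - \frac{1024}{9}\right)}{213} = \left(- \frac{3920}{213}\right) \left(- \frac{1021}{9}\right) = \frac{4002320}{1917}$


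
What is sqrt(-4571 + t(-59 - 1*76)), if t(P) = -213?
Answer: 4*I*sqrt(299) ≈ 69.167*I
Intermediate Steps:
sqrt(-4571 + t(-59 - 1*76)) = sqrt(-4571 - 213) = sqrt(-4784) = 4*I*sqrt(299)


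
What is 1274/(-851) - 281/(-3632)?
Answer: -4388037/3090832 ≈ -1.4197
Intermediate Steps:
1274/(-851) - 281/(-3632) = 1274*(-1/851) - 281*(-1/3632) = -1274/851 + 281/3632 = -4388037/3090832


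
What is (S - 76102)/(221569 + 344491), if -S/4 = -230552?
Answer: 423053/283030 ≈ 1.4947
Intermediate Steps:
S = 922208 (S = -4*(-230552) = 922208)
(S - 76102)/(221569 + 344491) = (922208 - 76102)/(221569 + 344491) = 846106/566060 = 846106*(1/566060) = 423053/283030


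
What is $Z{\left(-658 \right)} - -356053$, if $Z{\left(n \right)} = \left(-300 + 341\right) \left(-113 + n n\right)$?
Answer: $18102944$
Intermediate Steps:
$Z{\left(n \right)} = -4633 + 41 n^{2}$ ($Z{\left(n \right)} = 41 \left(-113 + n^{2}\right) = -4633 + 41 n^{2}$)
$Z{\left(-658 \right)} - -356053 = \left(-4633 + 41 \left(-658\right)^{2}\right) - -356053 = \left(-4633 + 41 \cdot 432964\right) + 356053 = \left(-4633 + 17751524\right) + 356053 = 17746891 + 356053 = 18102944$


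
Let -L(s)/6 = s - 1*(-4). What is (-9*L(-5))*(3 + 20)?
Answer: -1242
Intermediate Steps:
L(s) = -24 - 6*s (L(s) = -6*(s - 1*(-4)) = -6*(s + 4) = -6*(4 + s) = -24 - 6*s)
(-9*L(-5))*(3 + 20) = (-9*(-24 - 6*(-5)))*(3 + 20) = -9*(-24 + 30)*23 = -9*6*23 = -54*23 = -1242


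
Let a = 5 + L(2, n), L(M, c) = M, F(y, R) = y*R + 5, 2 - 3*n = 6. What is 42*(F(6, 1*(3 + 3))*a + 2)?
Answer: 12138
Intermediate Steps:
n = -4/3 (n = 2/3 - 1/3*6 = 2/3 - 2 = -4/3 ≈ -1.3333)
F(y, R) = 5 + R*y (F(y, R) = R*y + 5 = 5 + R*y)
a = 7 (a = 5 + 2 = 7)
42*(F(6, 1*(3 + 3))*a + 2) = 42*((5 + (1*(3 + 3))*6)*7 + 2) = 42*((5 + (1*6)*6)*7 + 2) = 42*((5 + 6*6)*7 + 2) = 42*((5 + 36)*7 + 2) = 42*(41*7 + 2) = 42*(287 + 2) = 42*289 = 12138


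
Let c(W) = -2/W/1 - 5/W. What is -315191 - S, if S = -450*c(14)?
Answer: -315416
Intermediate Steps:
c(W) = -7/W (c(W) = -2/W*1 - 5/W = -2/W - 5/W = -7/W)
S = 225 (S = -(-3150)/14 = -450*(-1/2) = 225)
-315191 - S = -315191 - 1*225 = -315191 - 225 = -315416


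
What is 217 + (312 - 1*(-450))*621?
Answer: 473419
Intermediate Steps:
217 + (312 - 1*(-450))*621 = 217 + (312 + 450)*621 = 217 + 762*621 = 217 + 473202 = 473419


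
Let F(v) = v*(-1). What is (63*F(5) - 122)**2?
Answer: 190969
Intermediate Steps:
F(v) = -v
(63*F(5) - 122)**2 = (63*(-1*5) - 122)**2 = (63*(-5) - 122)**2 = (-315 - 122)**2 = (-437)**2 = 190969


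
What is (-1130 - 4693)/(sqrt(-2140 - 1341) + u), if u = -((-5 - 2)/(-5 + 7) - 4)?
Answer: -174690/14149 + 1374228*I/14149 ≈ -12.346 + 97.125*I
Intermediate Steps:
u = 15/2 (u = -(-7/2 - 4) = -1*(-15/2) = 15/2 ≈ 7.5000)
(-1130 - 4693)/(sqrt(-2140 - 1341) + u) = (-1130 - 4693)/(sqrt(-2140 - 1341) + 15/2) = -5823/(sqrt(-3481) + 15/2) = -5823/(59*I + 15/2) = -5823*4*(15/2 - 59*I)/14149 = -23292*(15/2 - 59*I)/14149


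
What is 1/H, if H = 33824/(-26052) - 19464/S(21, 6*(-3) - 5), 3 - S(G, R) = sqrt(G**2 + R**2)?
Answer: -30300175893/200959381406776 + 103205838177*sqrt(970)/2009593814067760 ≈ 0.0014487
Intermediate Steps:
S(G, R) = 3 - sqrt(G**2 + R**2)
H = -8456/6513 - 19464/(3 - sqrt(970)) (H = 33824/(-26052) - 19464/(3 - sqrt(21**2 + (6*(-3) - 5)**2)) = 33824*(-1/26052) - 19464/(3 - sqrt(441 + (-18 - 5)**2)) = -8456/6513 - 19464/(3 - sqrt(441 + (-23)**2)) = -8456/6513 - 19464/(3 - sqrt(441 + 529)) = -8456/6513 - 19464/(3 - sqrt(970)) ≈ 690.27)
1/H = 1/(372180880/6258993 + 19464*sqrt(970)/961)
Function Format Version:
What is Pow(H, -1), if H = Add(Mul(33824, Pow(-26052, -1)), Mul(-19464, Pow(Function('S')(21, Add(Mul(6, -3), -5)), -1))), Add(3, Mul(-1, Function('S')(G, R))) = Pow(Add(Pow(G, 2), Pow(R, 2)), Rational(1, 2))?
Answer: Add(Rational(-30300175893, 200959381406776), Mul(Rational(103205838177, 2009593814067760), Pow(970, Rational(1, 2)))) ≈ 0.0014487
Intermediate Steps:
Function('S')(G, R) = Add(3, Mul(-1, Pow(Add(Pow(G, 2), Pow(R, 2)), Rational(1, 2))))
H = Add(Rational(-8456, 6513), Mul(-19464, Pow(Add(3, Mul(-1, Pow(970, Rational(1, 2)))), -1))) (H = Add(Mul(33824, Pow(-26052, -1)), Mul(-19464, Pow(Add(3, Mul(-1, Pow(Add(Pow(21, 2), Pow(Add(Mul(6, -3), -5), 2)), Rational(1, 2)))), -1))) = Add(Mul(33824, Rational(-1, 26052)), Mul(-19464, Pow(Add(3, Mul(-1, Pow(Add(441, Pow(Add(-18, -5), 2)), Rational(1, 2)))), -1))) = Add(Rational(-8456, 6513), Mul(-19464, Pow(Add(3, Mul(-1, Pow(Add(441, Pow(-23, 2)), Rational(1, 2)))), -1))) = Add(Rational(-8456, 6513), Mul(-19464, Pow(Add(3, Mul(-1, Pow(Add(441, 529), Rational(1, 2)))), -1))) = Add(Rational(-8456, 6513), Mul(-19464, Pow(Add(3, Mul(-1, Pow(970, Rational(1, 2)))), -1))) ≈ 690.27)
Pow(H, -1) = Pow(Add(Rational(372180880, 6258993), Mul(Rational(19464, 961), Pow(970, Rational(1, 2)))), -1)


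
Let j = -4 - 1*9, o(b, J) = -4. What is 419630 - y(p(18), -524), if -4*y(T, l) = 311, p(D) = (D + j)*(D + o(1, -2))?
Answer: 1678831/4 ≈ 4.1971e+5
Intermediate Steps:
j = -13 (j = -4 - 9 = -13)
p(D) = (-13 + D)*(-4 + D) (p(D) = (D - 13)*(D - 4) = (-13 + D)*(-4 + D))
y(T, l) = -311/4 (y(T, l) = -¼*311 = -311/4)
419630 - y(p(18), -524) = 419630 - 1*(-311/4) = 419630 + 311/4 = 1678831/4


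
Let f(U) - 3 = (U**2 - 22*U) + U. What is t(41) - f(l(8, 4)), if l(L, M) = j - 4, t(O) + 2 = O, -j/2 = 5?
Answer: -454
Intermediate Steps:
j = -10 (j = -2*5 = -10)
t(O) = -2 + O
l(L, M) = -14 (l(L, M) = -10 - 4 = -14)
f(U) = 3 + U**2 - 21*U (f(U) = 3 + ((U**2 - 22*U) + U) = 3 + (U**2 - 21*U) = 3 + U**2 - 21*U)
t(41) - f(l(8, 4)) = (-2 + 41) - (3 + (-14)**2 - 21*(-14)) = 39 - (3 + 196 + 294) = 39 - 1*493 = 39 - 493 = -454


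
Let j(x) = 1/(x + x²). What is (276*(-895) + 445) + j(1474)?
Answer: -536091036249/2174150 ≈ -2.4658e+5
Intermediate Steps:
(276*(-895) + 445) + j(1474) = (276*(-895) + 445) + 1/(1474*(1 + 1474)) = (-247020 + 445) + (1/1474)/1475 = -246575 + (1/1474)*(1/1475) = -246575 + 1/2174150 = -536091036249/2174150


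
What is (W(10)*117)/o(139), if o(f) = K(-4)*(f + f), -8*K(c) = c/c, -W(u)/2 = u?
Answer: 9360/139 ≈ 67.338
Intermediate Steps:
W(u) = -2*u
K(c) = -⅛ (K(c) = -c/(8*c) = -⅛*1 = -⅛)
o(f) = -f/4 (o(f) = -(f + f)/8 = -f/4)
(W(10)*117)/o(139) = (-2*10*117)/((-¼*139)) = (-20*117)/(-139/4) = -2340*(-4/139) = 9360/139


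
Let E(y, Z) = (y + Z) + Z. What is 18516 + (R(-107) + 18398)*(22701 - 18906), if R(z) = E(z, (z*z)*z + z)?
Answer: -9229455639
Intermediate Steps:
E(y, Z) = y + 2*Z (E(y, Z) = (Z + y) + Z = y + 2*Z)
R(z) = 2*z³ + 3*z (R(z) = z + 2*((z*z)*z + z) = z + 2*(z²*z + z) = z + 2*(z³ + z) = z + 2*(z + z³) = z + (2*z + 2*z³) = 2*z³ + 3*z)
18516 + (R(-107) + 18398)*(22701 - 18906) = 18516 + (-107*(3 + 2*(-107)²) + 18398)*(22701 - 18906) = 18516 + (-107*(3 + 2*11449) + 18398)*3795 = 18516 + (-107*(3 + 22898) + 18398)*3795 = 18516 + (-107*22901 + 18398)*3795 = 18516 + (-2450407 + 18398)*3795 = 18516 - 2432009*3795 = 18516 - 9229474155 = -9229455639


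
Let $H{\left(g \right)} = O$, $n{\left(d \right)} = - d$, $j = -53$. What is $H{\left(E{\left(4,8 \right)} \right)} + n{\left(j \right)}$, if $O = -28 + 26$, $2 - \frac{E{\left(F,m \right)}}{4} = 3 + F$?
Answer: $51$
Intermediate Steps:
$E{\left(F,m \right)} = -4 - 4 F$ ($E{\left(F,m \right)} = 8 - 4 \left(3 + F\right) = 8 - \left(12 + 4 F\right) = -4 - 4 F$)
$O = -2$
$H{\left(g \right)} = -2$
$H{\left(E{\left(4,8 \right)} \right)} + n{\left(j \right)} = -2 - -53 = -2 + 53 = 51$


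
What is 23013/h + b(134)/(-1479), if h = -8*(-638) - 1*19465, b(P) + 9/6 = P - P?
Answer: -7558819/4719982 ≈ -1.6014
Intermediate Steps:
b(P) = -3/2 (b(P) = -3/2 + (P - P) = -3/2 + 0 = -3/2)
h = -14361 (h = 5104 - 19465 = -14361)
23013/h + b(134)/(-1479) = 23013/(-14361) - 3/2/(-1479) = 23013*(-1/14361) - 3/2*(-1/1479) = -7671/4787 + 1/986 = -7558819/4719982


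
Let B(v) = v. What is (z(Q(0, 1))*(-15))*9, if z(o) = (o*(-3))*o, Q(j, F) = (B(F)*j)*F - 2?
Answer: 1620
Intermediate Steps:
Q(j, F) = -2 + j*F**2 (Q(j, F) = (F*j)*F - 2 = j*F**2 - 2 = -2 + j*F**2)
z(o) = -3*o**2 (z(o) = (-3*o)*o = -3*o**2)
(z(Q(0, 1))*(-15))*9 = (-3*(-2 + 0*1**2)**2*(-15))*9 = (-3*(-2 + 0*1)**2*(-15))*9 = (-3*(-2 + 0)**2*(-15))*9 = (-3*(-2)**2*(-15))*9 = (-3*4*(-15))*9 = -12*(-15)*9 = 180*9 = 1620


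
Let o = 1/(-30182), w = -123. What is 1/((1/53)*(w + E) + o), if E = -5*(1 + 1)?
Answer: -1599646/4014259 ≈ -0.39849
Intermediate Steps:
o = -1/30182 ≈ -3.3132e-5
E = -10 (E = -5*2 = -10)
1/((1/53)*(w + E) + o) = 1/((1/53)*(-123 - 10) - 1/30182) = 1/((1*(1/53))*(-133) - 1/30182) = 1/((1/53)*(-133) - 1/30182) = 1/(-133/53 - 1/30182) = 1/(-4014259/1599646) = -1599646/4014259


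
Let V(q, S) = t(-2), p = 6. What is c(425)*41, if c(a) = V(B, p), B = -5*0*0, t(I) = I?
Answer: -82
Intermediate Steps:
B = 0 (B = 0*0 = 0)
V(q, S) = -2
c(a) = -2
c(425)*41 = -2*41 = -82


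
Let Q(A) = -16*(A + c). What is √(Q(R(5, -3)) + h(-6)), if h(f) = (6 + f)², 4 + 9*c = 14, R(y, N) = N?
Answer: 4*√17/3 ≈ 5.4975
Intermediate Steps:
c = 10/9 (c = -4/9 + (⅑)*14 = -4/9 + 14/9 = 10/9 ≈ 1.1111)
Q(A) = -160/9 - 16*A (Q(A) = -16*(A + 10/9) = -16*(10/9 + A) = -160/9 - 16*A)
√(Q(R(5, -3)) + h(-6)) = √((-160/9 - 16*(-3)) + (6 - 6)²) = √((-160/9 + 48) + 0²) = √(272/9 + 0) = √(272/9) = 4*√17/3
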